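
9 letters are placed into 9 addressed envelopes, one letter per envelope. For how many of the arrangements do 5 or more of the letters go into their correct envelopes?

1339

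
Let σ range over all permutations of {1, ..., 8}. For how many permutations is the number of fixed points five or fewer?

Sum C(8,i)·!(8-i) for i = 0..5:
  i=0: C(8,0)·!8 = 1·14833 = 14833
  i=1: C(8,1)·!7 = 8·1854 = 14832
  i=2: C(8,2)·!6 = 28·265 = 7420
  i=3: C(8,3)·!5 = 56·44 = 2464
  i=4: C(8,4)·!4 = 70·9 = 630
  i=5: C(8,5)·!3 = 56·2 = 112
Total = 40291.

40291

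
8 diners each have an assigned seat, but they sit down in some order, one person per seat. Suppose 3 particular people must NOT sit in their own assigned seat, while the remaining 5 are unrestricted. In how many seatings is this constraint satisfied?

27240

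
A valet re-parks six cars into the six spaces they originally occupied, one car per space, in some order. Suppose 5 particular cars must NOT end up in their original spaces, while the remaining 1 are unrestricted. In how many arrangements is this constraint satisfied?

309

Inclusion-exclusion on the 5 forbidden self-matches:
Σ_{j=0}^{5} (-1)^j C(5,j)(6-j)!
= C(5,0)·6! - C(5,1)·5! + C(5,2)·4! - C(5,3)·3! + C(5,4)·2! - C(5,5)·1!
= 720 - 600 + 240 - 60 + 10 - 1
= 309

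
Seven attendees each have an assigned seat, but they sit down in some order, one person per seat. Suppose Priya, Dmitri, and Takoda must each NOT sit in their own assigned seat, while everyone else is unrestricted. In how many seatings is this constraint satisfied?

3216

Inclusion-exclusion on the 3 forbidden self-matches:
Σ_{j=0}^{3} (-1)^j C(3,j)(7-j)!
= C(3,0)·7! - C(3,1)·6! + C(3,2)·5! - C(3,3)·4!
= 5040 - 2160 + 360 - 24
= 3216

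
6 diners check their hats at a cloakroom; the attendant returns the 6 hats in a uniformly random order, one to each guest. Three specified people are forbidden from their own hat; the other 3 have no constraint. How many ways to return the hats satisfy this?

Let A_j be the event that the j-th constrained one is fixed. By inclusion-exclusion over the 3 events:
Σ_{j=0}^{3} (-1)^j C(3,j)(6-j)!
= C(3,0)·6! - C(3,1)·5! + C(3,2)·4! - C(3,3)·3!
= 720 - 360 + 72 - 6
= 426

426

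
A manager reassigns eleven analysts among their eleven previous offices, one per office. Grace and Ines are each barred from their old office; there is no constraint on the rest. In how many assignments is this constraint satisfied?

Let A_j be the event that the j-th constrained one is fixed. By inclusion-exclusion over the 2 events:
Σ_{j=0}^{2} (-1)^j C(2,j)(11-j)!
= C(2,0)·11! - C(2,1)·10! + C(2,2)·9!
= 39916800 - 7257600 + 362880
= 33022080

33022080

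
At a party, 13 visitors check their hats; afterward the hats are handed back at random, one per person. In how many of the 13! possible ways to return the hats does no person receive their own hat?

Use !n = n·!(n-1) + (-1)^n.
!13 = 13·176214841 - 1 = 2290792932

2290792932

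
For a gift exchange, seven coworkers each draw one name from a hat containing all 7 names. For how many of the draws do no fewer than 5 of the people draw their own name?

22

Sum C(7,i)·!(7-i) for i = 5..7:
  i=5: C(7,5)·!2 = 21·1 = 21
  i=6: C(7,6)·!1 = 7·0 = 0
  i=7: C(7,7)·!0 = 1·1 = 1
Total = 22.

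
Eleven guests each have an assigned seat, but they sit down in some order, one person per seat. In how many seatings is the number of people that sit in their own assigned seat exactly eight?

330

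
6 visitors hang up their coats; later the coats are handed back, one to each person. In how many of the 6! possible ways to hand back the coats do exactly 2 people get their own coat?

Pick the 2 fixed positions: C(6,2) = 15 ways.
The other 4 form a derangement: !4 = 9.
Total: 15 × 9 = 135.

135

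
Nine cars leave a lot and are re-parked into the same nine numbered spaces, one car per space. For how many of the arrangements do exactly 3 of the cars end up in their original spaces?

22260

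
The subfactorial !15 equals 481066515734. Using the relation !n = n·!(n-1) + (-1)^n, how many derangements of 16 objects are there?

!16 = 16·481066515734 + 1 = 7697064251745.

7697064251745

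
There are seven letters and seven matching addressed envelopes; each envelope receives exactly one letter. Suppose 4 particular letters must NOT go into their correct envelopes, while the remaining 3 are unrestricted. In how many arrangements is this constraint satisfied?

2790

Inclusion-exclusion on the 4 forbidden self-matches:
Σ_{j=0}^{4} (-1)^j C(4,j)(7-j)!
= C(4,0)·7! - C(4,1)·6! + C(4,2)·5! - C(4,3)·4! + C(4,4)·3!
= 5040 - 2880 + 720 - 96 + 6
= 2790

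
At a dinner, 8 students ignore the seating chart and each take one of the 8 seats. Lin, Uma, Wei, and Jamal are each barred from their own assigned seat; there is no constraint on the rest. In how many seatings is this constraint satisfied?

Inclusion-exclusion on the 4 forbidden self-matches:
Σ_{j=0}^{4} (-1)^j C(4,j)(8-j)!
= C(4,0)·8! - C(4,1)·7! + C(4,2)·6! - C(4,3)·5! + C(4,4)·4!
= 40320 - 20160 + 4320 - 480 + 24
= 24024

24024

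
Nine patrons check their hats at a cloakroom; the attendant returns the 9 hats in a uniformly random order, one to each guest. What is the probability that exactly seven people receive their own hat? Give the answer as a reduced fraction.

1/10080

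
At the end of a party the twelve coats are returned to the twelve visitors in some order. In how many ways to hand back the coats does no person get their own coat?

176214841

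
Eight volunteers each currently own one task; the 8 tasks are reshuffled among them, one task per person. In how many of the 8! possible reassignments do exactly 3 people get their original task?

Pick the 3 fixed positions: C(8,3) = 56 ways.
The remaining 5 must be deranged: !5 = 44.
Total: 56 × 44 = 2464.

2464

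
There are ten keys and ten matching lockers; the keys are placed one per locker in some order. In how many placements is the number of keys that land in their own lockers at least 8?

46

Sum C(10,i)·!(10-i) for i = 8..10:
  i=8: C(10,8)·!2 = 45·1 = 45
  i=9: C(10,9)·!1 = 10·0 = 0
  i=10: C(10,10)·!0 = 1·1 = 1
Total = 46.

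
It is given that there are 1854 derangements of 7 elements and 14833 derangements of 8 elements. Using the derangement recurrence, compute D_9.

133496

D_9 = (9-1)·(D_8 + D_7) = 8·(14833 + 1854) = 8·16687 = 133496.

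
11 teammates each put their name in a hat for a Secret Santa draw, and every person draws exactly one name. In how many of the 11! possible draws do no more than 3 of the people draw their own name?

39158866

Sum C(11,i)·!(11-i) for i = 0..3:
  i=0: C(11,0)·!11 = 1·14684570 = 14684570
  i=1: C(11,1)·!10 = 11·1334961 = 14684571
  i=2: C(11,2)·!9 = 55·133496 = 7342280
  i=3: C(11,3)·!8 = 165·14833 = 2447445
Total = 39158866.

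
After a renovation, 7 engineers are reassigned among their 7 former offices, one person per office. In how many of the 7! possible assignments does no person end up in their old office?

1854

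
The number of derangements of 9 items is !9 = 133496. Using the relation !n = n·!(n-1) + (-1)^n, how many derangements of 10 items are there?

1334961

!10 = 10·133496 + 1 = 1334961.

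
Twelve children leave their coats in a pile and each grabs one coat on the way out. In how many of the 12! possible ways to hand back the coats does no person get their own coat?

176214841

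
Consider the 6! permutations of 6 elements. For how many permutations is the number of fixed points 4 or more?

Sum C(6,i)·!(6-i) for i = 4..6:
  i=4: C(6,4)·!2 = 15·1 = 15
  i=5: C(6,5)·!1 = 6·0 = 0
  i=6: C(6,6)·!0 = 1·1 = 1
Total = 16.

16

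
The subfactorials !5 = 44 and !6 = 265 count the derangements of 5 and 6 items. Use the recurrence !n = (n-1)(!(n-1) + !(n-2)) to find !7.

1854

!7 = (7-1)·(!6 + !5) = 6·(265 + 44) = 6·309 = 1854.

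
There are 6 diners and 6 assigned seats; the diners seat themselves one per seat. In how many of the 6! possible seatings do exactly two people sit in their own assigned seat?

135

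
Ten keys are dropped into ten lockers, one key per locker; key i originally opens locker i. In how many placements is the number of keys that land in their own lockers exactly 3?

Pick the 3 fixed positions: C(10,3) = 120 ways.
The remaining 7 must be deranged: !7 = 1854.
Total: 120 × 1854 = 222480.

222480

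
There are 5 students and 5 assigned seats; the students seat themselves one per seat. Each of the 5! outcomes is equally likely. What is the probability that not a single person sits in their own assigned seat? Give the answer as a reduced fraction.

11/30

Favorable outcomes: !5 = 44.
Total outcomes: 5! = 120.
Probability = 44/120 = 11/30.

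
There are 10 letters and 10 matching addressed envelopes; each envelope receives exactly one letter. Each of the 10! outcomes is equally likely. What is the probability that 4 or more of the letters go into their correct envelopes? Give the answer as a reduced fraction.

34457/1814400

Favorable outcomes: Σ_{i≥4} C(10,i)·!(10-i) = 210·265 + 252·44 + 210·9 + 120·2 + 45·1 + 10·0 + 1·1 = 68914.
Total outcomes: 10! = 3628800.
Probability = 68914/3628800 = 34457/1814400.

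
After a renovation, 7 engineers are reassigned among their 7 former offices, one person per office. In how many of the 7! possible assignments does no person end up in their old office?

!7 is the nearest integer to 7!/e.
7! = 5040, and 5040/e ≈ 1854.11, so !7 = 1854.

1854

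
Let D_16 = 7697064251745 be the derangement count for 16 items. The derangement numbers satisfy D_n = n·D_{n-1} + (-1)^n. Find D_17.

D_17 = 17·7697064251745 - 1 = 130850092279664.

130850092279664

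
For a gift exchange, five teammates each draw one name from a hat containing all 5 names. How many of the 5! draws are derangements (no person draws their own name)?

44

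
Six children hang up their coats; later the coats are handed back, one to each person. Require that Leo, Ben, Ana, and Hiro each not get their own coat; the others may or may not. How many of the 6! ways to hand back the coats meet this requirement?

362

Inclusion-exclusion on the 4 forbidden self-matches:
Σ_{j=0}^{4} (-1)^j C(4,j)(6-j)!
= C(4,0)·6! - C(4,1)·5! + C(4,2)·4! - C(4,3)·3! + C(4,4)·2!
= 720 - 480 + 144 - 24 + 2
= 362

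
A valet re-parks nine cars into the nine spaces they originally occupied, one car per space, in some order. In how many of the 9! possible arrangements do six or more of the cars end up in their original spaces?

# with exactly i fixed is C(9,i)·!(9-i); sum over i=6..9:
  i=6: C(9,6)·!3 = 84·2 = 168
  i=7: C(9,7)·!2 = 36·1 = 36
  i=8: C(9,8)·!1 = 9·0 = 0
  i=9: C(9,9)·!0 = 1·1 = 1
Total = 205.

205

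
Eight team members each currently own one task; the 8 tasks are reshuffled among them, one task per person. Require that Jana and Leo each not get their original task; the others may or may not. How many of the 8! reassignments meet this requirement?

Let A_j be the event that the j-th constrained one is fixed. By inclusion-exclusion over the 2 events:
Σ_{j=0}^{2} (-1)^j C(2,j)(8-j)!
= C(2,0)·8! - C(2,1)·7! + C(2,2)·6!
= 40320 - 10080 + 720
= 30960

30960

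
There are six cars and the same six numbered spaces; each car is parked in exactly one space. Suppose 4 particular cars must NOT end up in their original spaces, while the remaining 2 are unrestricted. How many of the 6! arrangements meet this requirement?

362

Let A_j be the event that the j-th constrained one is fixed. By inclusion-exclusion over the 4 events:
Σ_{j=0}^{4} (-1)^j C(4,j)(6-j)!
= C(4,0)·6! - C(4,1)·5! + C(4,2)·4! - C(4,3)·3! + C(4,4)·2!
= 720 - 480 + 144 - 24 + 2
= 362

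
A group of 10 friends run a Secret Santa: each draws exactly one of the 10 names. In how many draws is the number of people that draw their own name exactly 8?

Pick the 8 fixed positions: C(10,8) = 45 ways.
The remaining 2 must be deranged: !2 = 1.
Total: 45 × 1 = 45.

45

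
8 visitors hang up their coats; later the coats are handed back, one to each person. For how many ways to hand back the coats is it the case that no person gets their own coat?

The number of derangements of 8 is !8 = Σ_{k=0}^{8} (-1)^k·8!/k!
= 8! - 8!/1! + 8!/2! - 8!/3! + 8!/4! - 8!/5! + 8!/6! - 8!/7! + 8!/8!
= 40320 - 40320 + 20160 - 6720 + 1680 - 336 + 56 - 8 + 1
= 14833

14833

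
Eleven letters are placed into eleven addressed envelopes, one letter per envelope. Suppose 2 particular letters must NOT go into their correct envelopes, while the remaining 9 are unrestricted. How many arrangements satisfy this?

33022080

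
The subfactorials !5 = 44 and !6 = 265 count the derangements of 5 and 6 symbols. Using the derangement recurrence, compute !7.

1854

!7 = (7-1)·(!6 + !5) = 6·(265 + 44) = 6·309 = 1854.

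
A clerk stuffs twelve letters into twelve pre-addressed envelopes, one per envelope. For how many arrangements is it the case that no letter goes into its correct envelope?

176214841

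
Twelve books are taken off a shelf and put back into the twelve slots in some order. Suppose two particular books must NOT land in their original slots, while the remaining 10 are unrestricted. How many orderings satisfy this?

402796800

Inclusion-exclusion on the 2 forbidden self-matches:
Σ_{j=0}^{2} (-1)^j C(2,j)(12-j)!
= C(2,0)·12! - C(2,1)·11! + C(2,2)·10!
= 479001600 - 79833600 + 3628800
= 402796800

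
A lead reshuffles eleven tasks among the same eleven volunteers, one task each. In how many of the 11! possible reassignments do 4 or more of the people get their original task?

757934

# with exactly i fixed is C(11,i)·!(11-i); sum over i=4..11:
  i=4: C(11,4)·!7 = 330·1854 = 611820
  i=5: C(11,5)·!6 = 462·265 = 122430
  i=6: C(11,6)·!5 = 462·44 = 20328
  i=7: C(11,7)·!4 = 330·9 = 2970
  i=8: C(11,8)·!3 = 165·2 = 330
  i=9: C(11,9)·!2 = 55·1 = 55
  i=10: C(11,10)·!1 = 11·0 = 0
  i=11: C(11,11)·!0 = 1·1 = 1
Total = 757934.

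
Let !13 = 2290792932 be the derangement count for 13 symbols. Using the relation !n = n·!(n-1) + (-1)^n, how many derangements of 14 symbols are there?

!14 = 14·2290792932 + 1 = 32071101049.

32071101049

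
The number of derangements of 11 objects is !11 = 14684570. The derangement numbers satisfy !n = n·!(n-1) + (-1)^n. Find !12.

176214841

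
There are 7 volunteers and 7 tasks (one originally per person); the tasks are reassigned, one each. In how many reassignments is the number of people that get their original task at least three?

# with exactly i fixed is C(7,i)·!(7-i); sum over i=3..7:
  i=3: C(7,3)·!4 = 35·9 = 315
  i=4: C(7,4)·!3 = 35·2 = 70
  i=5: C(7,5)·!2 = 21·1 = 21
  i=6: C(7,6)·!1 = 7·0 = 0
  i=7: C(7,7)·!0 = 1·1 = 1
Total = 407.

407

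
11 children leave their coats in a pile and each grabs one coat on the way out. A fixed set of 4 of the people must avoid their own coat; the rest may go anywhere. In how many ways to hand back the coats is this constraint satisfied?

Inclusion-exclusion on the 4 forbidden self-matches:
Σ_{j=0}^{4} (-1)^j C(4,j)(11-j)!
= C(4,0)·11! - C(4,1)·10! + C(4,2)·9! - C(4,3)·8! + C(4,4)·7!
= 39916800 - 14515200 + 2177280 - 161280 + 5040
= 27422640

27422640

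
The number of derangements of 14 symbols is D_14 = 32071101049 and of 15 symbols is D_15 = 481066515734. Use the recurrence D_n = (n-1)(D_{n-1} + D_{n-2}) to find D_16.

D_16 = (16-1)·(D_15 + D_14) = 15·(481066515734 + 32071101049) = 15·513137616783 = 7697064251745.

7697064251745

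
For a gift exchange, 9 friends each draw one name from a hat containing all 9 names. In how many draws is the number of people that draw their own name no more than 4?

361541

# with exactly i fixed is C(9,i)·!(9-i); sum over i=0..4:
  i=0: C(9,0)·!9 = 1·133496 = 133496
  i=1: C(9,1)·!8 = 9·14833 = 133497
  i=2: C(9,2)·!7 = 36·1854 = 66744
  i=3: C(9,3)·!6 = 84·265 = 22260
  i=4: C(9,4)·!5 = 126·44 = 5544
Total = 361541.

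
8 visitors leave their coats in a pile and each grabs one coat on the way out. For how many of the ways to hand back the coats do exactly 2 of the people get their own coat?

Pick the 2 fixed positions: C(8,2) = 28 ways.
The other 6 form a derangement: !6 = 265.
Total: 28 × 265 = 7420.

7420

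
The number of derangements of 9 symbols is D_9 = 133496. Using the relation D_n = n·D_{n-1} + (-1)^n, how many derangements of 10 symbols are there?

D_10 = 10·133496 + 1 = 1334961.

1334961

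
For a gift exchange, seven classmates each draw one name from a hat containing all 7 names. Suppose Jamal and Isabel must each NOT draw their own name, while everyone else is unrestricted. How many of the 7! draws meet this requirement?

3720

Let A_j be the event that the j-th constrained one is fixed. By inclusion-exclusion over the 2 events:
Σ_{j=0}^{2} (-1)^j C(2,j)(7-j)!
= C(2,0)·7! - C(2,1)·6! + C(2,2)·5!
= 5040 - 1440 + 120
= 3720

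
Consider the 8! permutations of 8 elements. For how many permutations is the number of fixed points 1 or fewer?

Sum C(8,i)·!(8-i) for i = 0..1:
  i=0: C(8,0)·!8 = 1·14833 = 14833
  i=1: C(8,1)·!7 = 8·1854 = 14832
Total = 29665.

29665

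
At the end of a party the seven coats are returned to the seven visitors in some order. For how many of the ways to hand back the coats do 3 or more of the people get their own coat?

407

Sum C(7,i)·!(7-i) for i = 3..7:
  i=3: C(7,3)·!4 = 35·9 = 315
  i=4: C(7,4)·!3 = 35·2 = 70
  i=5: C(7,5)·!2 = 21·1 = 21
  i=6: C(7,6)·!1 = 7·0 = 0
  i=7: C(7,7)·!0 = 1·1 = 1
Total = 407.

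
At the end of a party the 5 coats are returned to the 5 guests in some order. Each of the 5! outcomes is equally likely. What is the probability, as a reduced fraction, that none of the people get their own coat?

11/30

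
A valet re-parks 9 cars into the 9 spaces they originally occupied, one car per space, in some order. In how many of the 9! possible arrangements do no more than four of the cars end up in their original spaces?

361541

Sum C(9,i)·!(9-i) for i = 0..4:
  i=0: C(9,0)·!9 = 1·133496 = 133496
  i=1: C(9,1)·!8 = 9·14833 = 133497
  i=2: C(9,2)·!7 = 36·1854 = 66744
  i=3: C(9,3)·!6 = 84·265 = 22260
  i=4: C(9,4)·!5 = 126·44 = 5544
Total = 361541.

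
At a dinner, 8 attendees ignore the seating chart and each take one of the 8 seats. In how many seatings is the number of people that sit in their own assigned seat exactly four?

Choose which 4 of the 8 are fixed: C(8,4) = 70.
The other 4 form a derangement: !4 = 9.
Total: 70 × 9 = 630.

630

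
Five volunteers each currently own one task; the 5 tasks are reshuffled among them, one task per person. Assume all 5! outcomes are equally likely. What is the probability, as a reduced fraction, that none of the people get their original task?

11/30

Favorable outcomes: !5 = 44.
Total outcomes: 5! = 120.
Probability = 44/120 = 11/30.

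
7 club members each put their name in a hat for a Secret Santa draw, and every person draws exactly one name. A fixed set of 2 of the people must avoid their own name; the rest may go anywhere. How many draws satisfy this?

3720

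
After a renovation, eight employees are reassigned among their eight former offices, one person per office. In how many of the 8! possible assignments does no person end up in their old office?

14833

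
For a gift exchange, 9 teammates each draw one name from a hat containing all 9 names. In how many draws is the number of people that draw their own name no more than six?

362843

Sum C(9,i)·!(9-i) for i = 0..6:
  i=0: C(9,0)·!9 = 1·133496 = 133496
  i=1: C(9,1)·!8 = 9·14833 = 133497
  i=2: C(9,2)·!7 = 36·1854 = 66744
  i=3: C(9,3)·!6 = 84·265 = 22260
  i=4: C(9,4)·!5 = 126·44 = 5544
  i=5: C(9,5)·!4 = 126·9 = 1134
  i=6: C(9,6)·!3 = 84·2 = 168
Total = 362843.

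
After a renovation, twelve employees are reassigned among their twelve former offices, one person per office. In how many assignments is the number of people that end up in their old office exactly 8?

4455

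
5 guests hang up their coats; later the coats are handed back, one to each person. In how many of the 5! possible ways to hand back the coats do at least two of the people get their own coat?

# with exactly i fixed is C(5,i)·!(5-i); sum over i=2..5:
  i=2: C(5,2)·!3 = 10·2 = 20
  i=3: C(5,3)·!2 = 10·1 = 10
  i=4: C(5,4)·!1 = 5·0 = 0
  i=5: C(5,5)·!0 = 1·1 = 1
Total = 31.

31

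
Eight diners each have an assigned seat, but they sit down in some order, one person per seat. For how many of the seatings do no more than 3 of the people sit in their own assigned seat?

39549

# with exactly i fixed is C(8,i)·!(8-i); sum over i=0..3:
  i=0: C(8,0)·!8 = 1·14833 = 14833
  i=1: C(8,1)·!7 = 8·1854 = 14832
  i=2: C(8,2)·!6 = 28·265 = 7420
  i=3: C(8,3)·!5 = 56·44 = 2464
Total = 39549.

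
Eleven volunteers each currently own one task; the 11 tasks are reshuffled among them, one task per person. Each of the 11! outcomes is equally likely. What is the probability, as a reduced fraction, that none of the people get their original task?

1468457/3991680

Favorable outcomes: !11 = 14684570.
Total outcomes: 11! = 39916800.
Probability = 14684570/39916800 = 1468457/3991680.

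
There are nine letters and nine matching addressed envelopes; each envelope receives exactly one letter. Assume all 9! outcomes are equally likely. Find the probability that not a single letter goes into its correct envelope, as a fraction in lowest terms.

16687/45360

Favorable outcomes: !9 = 133496.
Total outcomes: 9! = 362880.
Probability = 133496/362880 = 16687/45360.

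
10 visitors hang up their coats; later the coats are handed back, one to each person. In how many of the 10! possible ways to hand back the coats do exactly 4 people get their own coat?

55650

Choose which 4 of the 10 are fixed: C(10,4) = 210.
The remaining 6 must be deranged: !6 = 265.
Total: 210 × 265 = 55650.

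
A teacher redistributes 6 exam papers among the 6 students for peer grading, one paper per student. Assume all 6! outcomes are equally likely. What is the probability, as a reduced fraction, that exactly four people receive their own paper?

1/48

Favorable outcomes: C(6,4)·!2 = 15·1 = 15.
Total outcomes: 6! = 720.
Probability = 15/720 = 1/48.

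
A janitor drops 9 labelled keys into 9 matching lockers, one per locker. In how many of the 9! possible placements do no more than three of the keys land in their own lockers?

355997

Sum C(9,i)·!(9-i) for i = 0..3:
  i=0: C(9,0)·!9 = 1·133496 = 133496
  i=1: C(9,1)·!8 = 9·14833 = 133497
  i=2: C(9,2)·!7 = 36·1854 = 66744
  i=3: C(9,3)·!6 = 84·265 = 22260
Total = 355997.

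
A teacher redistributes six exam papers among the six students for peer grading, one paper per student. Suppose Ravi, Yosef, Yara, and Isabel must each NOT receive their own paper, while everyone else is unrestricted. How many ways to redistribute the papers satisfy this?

Inclusion-exclusion on the 4 forbidden self-matches:
Σ_{j=0}^{4} (-1)^j C(4,j)(6-j)!
= C(4,0)·6! - C(4,1)·5! + C(4,2)·4! - C(4,3)·3! + C(4,4)·2!
= 720 - 480 + 144 - 24 + 2
= 362

362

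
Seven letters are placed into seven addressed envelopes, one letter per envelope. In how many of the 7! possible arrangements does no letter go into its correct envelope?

1854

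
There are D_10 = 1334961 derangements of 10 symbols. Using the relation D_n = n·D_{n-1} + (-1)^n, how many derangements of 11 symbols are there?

14684570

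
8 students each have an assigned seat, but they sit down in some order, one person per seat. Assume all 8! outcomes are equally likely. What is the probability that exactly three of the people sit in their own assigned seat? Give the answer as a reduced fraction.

Favorable outcomes: C(8,3)·!5 = 56·44 = 2464.
Total outcomes: 8! = 40320.
Probability = 2464/40320 = 11/180.

11/180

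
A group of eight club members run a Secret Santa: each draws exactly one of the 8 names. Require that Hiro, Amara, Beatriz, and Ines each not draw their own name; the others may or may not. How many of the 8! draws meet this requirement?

Let A_j be the event that the j-th constrained one is fixed. By inclusion-exclusion over the 4 events:
Σ_{j=0}^{4} (-1)^j C(4,j)(8-j)!
= C(4,0)·8! - C(4,1)·7! + C(4,2)·6! - C(4,3)·5! + C(4,4)·4!
= 40320 - 20160 + 4320 - 480 + 24
= 24024

24024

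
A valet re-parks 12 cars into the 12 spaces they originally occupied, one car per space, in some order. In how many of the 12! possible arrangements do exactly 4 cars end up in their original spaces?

Pick the 4 fixed positions: C(12,4) = 495 ways.
The remaining 8 must be deranged: !8 = 14833.
Total: 495 × 14833 = 7342335.

7342335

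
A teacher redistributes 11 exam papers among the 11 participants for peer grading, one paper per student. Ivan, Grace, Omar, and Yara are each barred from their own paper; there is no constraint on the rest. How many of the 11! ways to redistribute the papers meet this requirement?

27422640

Let A_j be the event that the j-th constrained one is fixed. By inclusion-exclusion over the 4 events:
Σ_{j=0}^{4} (-1)^j C(4,j)(11-j)!
= C(4,0)·11! - C(4,1)·10! + C(4,2)·9! - C(4,3)·8! + C(4,4)·7!
= 39916800 - 14515200 + 2177280 - 161280 + 5040
= 27422640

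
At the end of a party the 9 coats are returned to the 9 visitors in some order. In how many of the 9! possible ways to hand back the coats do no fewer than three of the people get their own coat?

29143

# with exactly i fixed is C(9,i)·!(9-i); sum over i=3..9:
  i=3: C(9,3)·!6 = 84·265 = 22260
  i=4: C(9,4)·!5 = 126·44 = 5544
  i=5: C(9,5)·!4 = 126·9 = 1134
  i=6: C(9,6)·!3 = 84·2 = 168
  i=7: C(9,7)·!2 = 36·1 = 36
  i=8: C(9,8)·!1 = 9·0 = 0
  i=9: C(9,9)·!0 = 1·1 = 1
Total = 29143.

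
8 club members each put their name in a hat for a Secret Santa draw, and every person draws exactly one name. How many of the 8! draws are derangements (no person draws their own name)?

14833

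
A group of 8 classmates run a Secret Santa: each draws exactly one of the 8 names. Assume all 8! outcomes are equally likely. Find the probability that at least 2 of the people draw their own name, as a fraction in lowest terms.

2131/8064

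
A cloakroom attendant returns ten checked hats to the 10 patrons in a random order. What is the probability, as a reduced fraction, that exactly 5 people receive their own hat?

Favorable outcomes: C(10,5)·!5 = 252·44 = 11088.
Total outcomes: 10! = 3628800.
Probability = 11088/3628800 = 11/3600.

11/3600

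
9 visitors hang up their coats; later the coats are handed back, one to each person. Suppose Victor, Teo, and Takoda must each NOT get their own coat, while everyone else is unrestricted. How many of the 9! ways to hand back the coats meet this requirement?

256320

Let A_j be the event that the j-th constrained one is fixed. By inclusion-exclusion over the 3 events:
Σ_{j=0}^{3} (-1)^j C(3,j)(9-j)!
= C(3,0)·9! - C(3,1)·8! + C(3,2)·7! - C(3,3)·6!
= 362880 - 120960 + 15120 - 720
= 256320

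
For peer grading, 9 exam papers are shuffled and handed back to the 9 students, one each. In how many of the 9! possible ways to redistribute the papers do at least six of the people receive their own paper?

205

# with exactly i fixed is C(9,i)·!(9-i); sum over i=6..9:
  i=6: C(9,6)·!3 = 84·2 = 168
  i=7: C(9,7)·!2 = 36·1 = 36
  i=8: C(9,8)·!1 = 9·0 = 0
  i=9: C(9,9)·!0 = 1·1 = 1
Total = 205.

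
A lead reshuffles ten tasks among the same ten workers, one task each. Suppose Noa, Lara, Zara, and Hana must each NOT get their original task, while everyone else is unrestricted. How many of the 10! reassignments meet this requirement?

Let A_j be the event that the j-th constrained one is fixed. By inclusion-exclusion over the 4 events:
Σ_{j=0}^{4} (-1)^j C(4,j)(10-j)!
= C(4,0)·10! - C(4,1)·9! + C(4,2)·8! - C(4,3)·7! + C(4,4)·6!
= 3628800 - 1451520 + 241920 - 20160 + 720
= 2399760

2399760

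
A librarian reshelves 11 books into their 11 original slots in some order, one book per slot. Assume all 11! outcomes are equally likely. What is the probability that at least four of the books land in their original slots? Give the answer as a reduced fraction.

Favorable outcomes: Σ_{i≥4} C(11,i)·!(11-i) = 330·1854 + 462·265 + 462·44 + 330·9 + 165·2 + 55·1 + 11·0 + 1·1 = 757934.
Total outcomes: 11! = 39916800.
Probability = 757934/39916800 = 378967/19958400.

378967/19958400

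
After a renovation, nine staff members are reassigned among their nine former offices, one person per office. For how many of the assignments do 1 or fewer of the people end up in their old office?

# with exactly i fixed is C(9,i)·!(9-i); sum over i=0..1:
  i=0: C(9,0)·!9 = 1·133496 = 133496
  i=1: C(9,1)·!8 = 9·14833 = 133497
Total = 266993.

266993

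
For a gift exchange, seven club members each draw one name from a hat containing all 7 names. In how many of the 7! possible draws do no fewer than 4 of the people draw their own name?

# with exactly i fixed is C(7,i)·!(7-i); sum over i=4..7:
  i=4: C(7,4)·!3 = 35·2 = 70
  i=5: C(7,5)·!2 = 21·1 = 21
  i=6: C(7,6)·!1 = 7·0 = 0
  i=7: C(7,7)·!0 = 1·1 = 1
Total = 92.

92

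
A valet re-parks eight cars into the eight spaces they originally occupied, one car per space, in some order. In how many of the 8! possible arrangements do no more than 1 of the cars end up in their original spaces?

Sum C(8,i)·!(8-i) for i = 0..1:
  i=0: C(8,0)·!8 = 1·14833 = 14833
  i=1: C(8,1)·!7 = 8·1854 = 14832
Total = 29665.

29665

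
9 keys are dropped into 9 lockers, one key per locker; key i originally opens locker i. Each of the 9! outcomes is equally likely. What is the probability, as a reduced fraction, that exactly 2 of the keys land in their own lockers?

103/560

Favorable outcomes: C(9,2)·!7 = 36·1854 = 66744.
Total outcomes: 9! = 362880.
Probability = 66744/362880 = 103/560.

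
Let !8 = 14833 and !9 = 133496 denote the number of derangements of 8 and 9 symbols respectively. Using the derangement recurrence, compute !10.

1334961

!10 = (10-1)·(!9 + !8) = 9·(133496 + 14833) = 9·148329 = 1334961.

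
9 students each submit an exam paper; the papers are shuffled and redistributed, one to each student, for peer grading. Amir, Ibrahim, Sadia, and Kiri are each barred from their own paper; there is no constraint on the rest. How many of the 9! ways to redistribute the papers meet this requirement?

229080

Let A_j be the event that the j-th constrained one is fixed. By inclusion-exclusion over the 4 events:
Σ_{j=0}^{4} (-1)^j C(4,j)(9-j)!
= C(4,0)·9! - C(4,1)·8! + C(4,2)·7! - C(4,3)·6! + C(4,4)·5!
= 362880 - 161280 + 30240 - 2880 + 120
= 229080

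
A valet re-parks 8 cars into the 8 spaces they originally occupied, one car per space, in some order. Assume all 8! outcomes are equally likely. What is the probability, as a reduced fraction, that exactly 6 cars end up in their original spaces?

1/1440

Favorable outcomes: C(8,6)·!2 = 28·1 = 28.
Total outcomes: 8! = 40320.
Probability = 28/40320 = 1/1440.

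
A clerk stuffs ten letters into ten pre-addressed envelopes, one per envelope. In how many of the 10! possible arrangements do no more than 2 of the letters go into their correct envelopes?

# with exactly i fixed is C(10,i)·!(10-i); sum over i=0..2:
  i=0: C(10,0)·!10 = 1·1334961 = 1334961
  i=1: C(10,1)·!9 = 10·133496 = 1334960
  i=2: C(10,2)·!8 = 45·14833 = 667485
Total = 3337406.

3337406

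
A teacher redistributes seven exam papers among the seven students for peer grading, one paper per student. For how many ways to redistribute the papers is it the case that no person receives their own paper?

1854

Use !n = (n-1)(!(n-1) + !(n-2)).
!7 = 6·(265 + 44) = 6·309 = 1854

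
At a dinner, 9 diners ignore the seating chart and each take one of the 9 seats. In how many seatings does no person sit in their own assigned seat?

133496

Use !n = n·!(n-1) + (-1)^n.
!9 = 9·14833 - 1 = 133496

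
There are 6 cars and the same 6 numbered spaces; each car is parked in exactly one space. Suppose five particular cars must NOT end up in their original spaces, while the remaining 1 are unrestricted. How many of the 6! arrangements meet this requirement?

309

Let A_j be the event that the j-th constrained one is fixed. By inclusion-exclusion over the 5 events:
Σ_{j=0}^{5} (-1)^j C(5,j)(6-j)!
= C(5,0)·6! - C(5,1)·5! + C(5,2)·4! - C(5,3)·3! + C(5,4)·2! - C(5,5)·1!
= 720 - 600 + 240 - 60 + 10 - 1
= 309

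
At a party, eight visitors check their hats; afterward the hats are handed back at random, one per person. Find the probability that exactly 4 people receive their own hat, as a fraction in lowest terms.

1/64

Favorable outcomes: C(8,4)·!4 = 70·9 = 630.
Total outcomes: 8! = 40320.
Probability = 630/40320 = 1/64.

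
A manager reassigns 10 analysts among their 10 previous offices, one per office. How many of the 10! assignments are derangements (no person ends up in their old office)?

1334961

!10 = 10! · Σ_{k=0}^{10} (-1)^k/k!
= 10! - 10!/1! + 10!/2! - 10!/3! + 10!/4! - 10!/5! + 10!/6! - 10!/7! + 10!/8! - 10!/9! + 10!/10!
= 3628800 - 3628800 + 1814400 - 604800 + 151200 - 30240 + 5040 - 720 + 90 - 10 + 1
= 1334961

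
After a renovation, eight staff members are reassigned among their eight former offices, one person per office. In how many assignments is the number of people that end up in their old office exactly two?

Pick the 2 fixed positions: C(8,2) = 28 ways.
The remaining 6 must be deranged: !6 = 265.
Total: 28 × 265 = 7420.

7420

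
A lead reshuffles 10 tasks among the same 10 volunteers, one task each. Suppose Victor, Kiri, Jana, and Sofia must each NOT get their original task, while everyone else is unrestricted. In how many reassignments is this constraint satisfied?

Let A_j be the event that the j-th constrained one is fixed. By inclusion-exclusion over the 4 events:
Σ_{j=0}^{4} (-1)^j C(4,j)(10-j)!
= C(4,0)·10! - C(4,1)·9! + C(4,2)·8! - C(4,3)·7! + C(4,4)·6!
= 3628800 - 1451520 + 241920 - 20160 + 720
= 2399760

2399760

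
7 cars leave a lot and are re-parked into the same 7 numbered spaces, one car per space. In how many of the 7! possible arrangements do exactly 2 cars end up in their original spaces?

924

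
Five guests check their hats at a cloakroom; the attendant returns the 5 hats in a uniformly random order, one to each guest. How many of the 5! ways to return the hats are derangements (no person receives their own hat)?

The number of derangements of 5 is !5 = Σ_{k=0}^{5} (-1)^k·5!/k!
= 5! - 5!/1! + 5!/2! - 5!/3! + 5!/4! - 5!/5!
= 120 - 120 + 60 - 20 + 5 - 1
= 44

44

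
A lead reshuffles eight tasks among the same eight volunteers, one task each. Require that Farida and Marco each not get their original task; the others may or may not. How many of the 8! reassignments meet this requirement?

30960

Inclusion-exclusion on the 2 forbidden self-matches:
Σ_{j=0}^{2} (-1)^j C(2,j)(8-j)!
= C(2,0)·8! - C(2,1)·7! + C(2,2)·6!
= 40320 - 10080 + 720
= 30960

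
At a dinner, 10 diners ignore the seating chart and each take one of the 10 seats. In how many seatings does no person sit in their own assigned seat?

1334961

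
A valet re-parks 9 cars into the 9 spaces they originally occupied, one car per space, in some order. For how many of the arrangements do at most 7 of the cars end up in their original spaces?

362879

Sum C(9,i)·!(9-i) for i = 0..7:
  i=0: C(9,0)·!9 = 1·133496 = 133496
  i=1: C(9,1)·!8 = 9·14833 = 133497
  i=2: C(9,2)·!7 = 36·1854 = 66744
  i=3: C(9,3)·!6 = 84·265 = 22260
  i=4: C(9,4)·!5 = 126·44 = 5544
  i=5: C(9,5)·!4 = 126·9 = 1134
  i=6: C(9,6)·!3 = 84·2 = 168
  i=7: C(9,7)·!2 = 36·1 = 36
Total = 362879.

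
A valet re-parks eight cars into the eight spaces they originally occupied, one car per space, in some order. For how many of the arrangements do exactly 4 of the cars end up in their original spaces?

630

Pick the 4 fixed positions: C(8,4) = 70 ways.
The remaining 4 must be deranged: !4 = 9.
Total: 70 × 9 = 630.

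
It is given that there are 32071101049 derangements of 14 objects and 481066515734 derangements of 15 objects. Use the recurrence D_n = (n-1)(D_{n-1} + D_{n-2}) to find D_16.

D_16 = (16-1)·(D_15 + D_14) = 15·(481066515734 + 32071101049) = 15·513137616783 = 7697064251745.

7697064251745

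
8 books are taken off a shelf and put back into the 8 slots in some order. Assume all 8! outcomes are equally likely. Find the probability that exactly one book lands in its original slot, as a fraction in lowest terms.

Favorable outcomes: C(8,1)·!7 = 8·1854 = 14832.
Total outcomes: 8! = 40320.
Probability = 14832/40320 = 103/280.

103/280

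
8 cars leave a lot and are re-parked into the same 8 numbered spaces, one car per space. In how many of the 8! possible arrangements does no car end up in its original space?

The subfactorial !8 = [8!/e] (nearest integer).
8! = 40320, and 40320/e ≈ 14832.90, so !8 = 14833.

14833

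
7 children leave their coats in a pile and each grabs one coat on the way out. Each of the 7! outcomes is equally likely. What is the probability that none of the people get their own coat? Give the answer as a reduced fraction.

103/280

Favorable outcomes: !7 = 1854.
Total outcomes: 7! = 5040.
Probability = 1854/5040 = 103/280.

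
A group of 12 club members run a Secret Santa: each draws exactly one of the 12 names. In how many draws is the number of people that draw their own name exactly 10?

Choose which 10 of the 12 are fixed: C(12,10) = 66.
The other 2 form a derangement: !2 = 1.
Total: 66 × 1 = 66.

66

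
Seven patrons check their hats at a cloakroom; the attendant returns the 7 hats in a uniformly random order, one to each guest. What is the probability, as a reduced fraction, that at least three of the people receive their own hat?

407/5040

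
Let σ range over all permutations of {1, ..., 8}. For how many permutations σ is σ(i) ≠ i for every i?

14833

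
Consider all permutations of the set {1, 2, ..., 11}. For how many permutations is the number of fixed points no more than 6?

39913444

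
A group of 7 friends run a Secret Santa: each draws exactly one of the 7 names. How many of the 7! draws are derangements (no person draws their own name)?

1854

Recurrence: !7 = 6·(!6 + !5).
!7 = 6·(265 + 44) = 6·309 = 1854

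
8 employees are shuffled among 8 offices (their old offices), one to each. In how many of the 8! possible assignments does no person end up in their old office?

14833

The subfactorial !8 = [8!/e] (nearest integer).
8! = 40320, and 40320/e ≈ 14832.90, so !8 = 14833.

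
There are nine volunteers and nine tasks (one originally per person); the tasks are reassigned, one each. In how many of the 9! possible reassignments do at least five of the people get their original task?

1339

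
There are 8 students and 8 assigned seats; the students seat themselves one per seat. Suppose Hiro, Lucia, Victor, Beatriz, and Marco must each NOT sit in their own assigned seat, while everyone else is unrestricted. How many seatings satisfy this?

21234

Let A_j be the event that the j-th constrained one is fixed. By inclusion-exclusion over the 5 events:
Σ_{j=0}^{5} (-1)^j C(5,j)(8-j)!
= C(5,0)·8! - C(5,1)·7! + C(5,2)·6! - C(5,3)·5! + C(5,4)·4! - C(5,5)·3!
= 40320 - 25200 + 7200 - 1200 + 120 - 6
= 21234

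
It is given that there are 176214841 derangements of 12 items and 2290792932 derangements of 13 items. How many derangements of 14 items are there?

32071101049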